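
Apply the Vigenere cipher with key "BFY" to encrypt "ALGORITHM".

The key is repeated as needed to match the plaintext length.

Step 1: Repeat key to match plaintext length:
  Plaintext: ALGORITHM
  Key:       BFYBFYBFY
Step 2: Encrypt each letter:
  A(0) + B(1) = (0+1) mod 26 = 1 = B
  L(11) + F(5) = (11+5) mod 26 = 16 = Q
  G(6) + Y(24) = (6+24) mod 26 = 4 = E
  O(14) + B(1) = (14+1) mod 26 = 15 = P
  R(17) + F(5) = (17+5) mod 26 = 22 = W
  I(8) + Y(24) = (8+24) mod 26 = 6 = G
  T(19) + B(1) = (19+1) mod 26 = 20 = U
  H(7) + F(5) = (7+5) mod 26 = 12 = M
  M(12) + Y(24) = (12+24) mod 26 = 10 = K
Ciphertext: BQEPWGUMK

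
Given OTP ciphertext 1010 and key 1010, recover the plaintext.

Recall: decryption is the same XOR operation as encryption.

Step 1: XOR ciphertext with key:
  Ciphertext: 1010
  Key:        1010
  XOR:        0000
Step 2: Plaintext = 0000 = 0 in decimal.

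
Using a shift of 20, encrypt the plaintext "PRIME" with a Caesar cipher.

Step 1: For each letter, shift forward by 20 positions (mod 26).
  P (position 15) -> position (15+20) mod 26 = 9 -> J
  R (position 17) -> position (17+20) mod 26 = 11 -> L
  I (position 8) -> position (8+20) mod 26 = 2 -> C
  M (position 12) -> position (12+20) mod 26 = 6 -> G
  E (position 4) -> position (4+20) mod 26 = 24 -> Y
Result: JLCGY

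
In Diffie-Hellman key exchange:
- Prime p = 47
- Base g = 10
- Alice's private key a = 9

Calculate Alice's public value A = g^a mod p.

Step 1: A = g^a mod p = 10^9 mod 47.
  10^1 mod 47 = 10
  10^2 mod 47 = (10 * 10) mod 47 = 6
  10^3 mod 47 = (6 * 10) mod 47 = 13
  10^4 mod 47 = (13 * 10) mod 47 = 36
  10^5 mod 47 = (36 * 10) mod 47 = 31
  10^6 mod 47 = (31 * 10) mod 47 = 28
  10^7 mod 47 = (28 * 10) mod 47 = 45
  10^8 mod 47 = (45 * 10) mod 47 = 27
  10^9 mod 47 = (27 * 10) mod 47 = 35
Result: A = 35.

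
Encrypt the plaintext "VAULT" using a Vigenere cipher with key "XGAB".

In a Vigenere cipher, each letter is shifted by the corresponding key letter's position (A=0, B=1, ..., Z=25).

Step 1: Repeat key to match plaintext length:
  Plaintext: VAULT
  Key:       XGABX
Step 2: Encrypt each letter:
  V(21) + X(23) = (21+23) mod 26 = 18 = S
  A(0) + G(6) = (0+6) mod 26 = 6 = G
  U(20) + A(0) = (20+0) mod 26 = 20 = U
  L(11) + B(1) = (11+1) mod 26 = 12 = M
  T(19) + X(23) = (19+23) mod 26 = 16 = Q
Ciphertext: SGUMQ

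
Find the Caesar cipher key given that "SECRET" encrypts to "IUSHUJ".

Step 1: Compare first letters: S (position 18) -> I (position 8).
Step 2: Shift = (8 - 18) mod 26 = 16.
The shift value is 16.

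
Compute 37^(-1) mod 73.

Step 1: We need x such that 37 * x = 1 (mod 73).
Step 2: Using the extended Euclidean algorithm or trial:
  37 * 2 = 74 = 1 * 73 + 1.
Step 3: Since 74 mod 73 = 1, the inverse is x = 2.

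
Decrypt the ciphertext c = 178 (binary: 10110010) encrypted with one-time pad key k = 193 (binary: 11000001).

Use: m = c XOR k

Step 1: XOR ciphertext with key:
  Ciphertext: 10110010
  Key:        11000001
  XOR:        01110011
Step 2: Plaintext = 01110011 = 115 in decimal.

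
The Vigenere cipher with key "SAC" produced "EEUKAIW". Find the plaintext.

Step 1: Extend key: SACSACS
Step 2: Decrypt each letter (c - k) mod 26:
  E(4) - S(18) = (4-18) mod 26 = 12 = M
  E(4) - A(0) = (4-0) mod 26 = 4 = E
  U(20) - C(2) = (20-2) mod 26 = 18 = S
  K(10) - S(18) = (10-18) mod 26 = 18 = S
  A(0) - A(0) = (0-0) mod 26 = 0 = A
  I(8) - C(2) = (8-2) mod 26 = 6 = G
  W(22) - S(18) = (22-18) mod 26 = 4 = E
Plaintext: MESSAGE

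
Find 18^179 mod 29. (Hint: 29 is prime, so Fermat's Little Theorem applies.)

Step 1: Since 29 is prime, by Fermat's Little Theorem: 18^28 = 1 (mod 29).
Step 2: Reduce exponent: 179 mod 28 = 11.
Step 3: So 18^179 = 18^11 (mod 29).
Step 4: 18^11 mod 29 = 19.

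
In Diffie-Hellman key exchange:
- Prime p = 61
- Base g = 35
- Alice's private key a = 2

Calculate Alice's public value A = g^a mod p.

Step 1: A = g^a mod p = 35^2 mod 61.
  35^1 mod 61 = 35
  35^2 mod 61 = (35 * 35) mod 61 = 5
Result: A = 5.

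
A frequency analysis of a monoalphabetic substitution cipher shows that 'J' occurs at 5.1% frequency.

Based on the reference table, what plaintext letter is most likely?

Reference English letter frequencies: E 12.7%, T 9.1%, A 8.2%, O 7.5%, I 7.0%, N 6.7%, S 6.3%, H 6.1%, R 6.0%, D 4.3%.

Step 1: The observed frequency is 5.1%.
Step 2: Compare with English frequencies:
  E: 12.7% (difference: 7.6%)
  T: 9.1% (difference: 4.0%)
  A: 8.2% (difference: 3.1%)
  O: 7.5% (difference: 2.4%)
  I: 7.0% (difference: 1.9%)
  N: 6.7% (difference: 1.6%)
  S: 6.3% (difference: 1.2%)
  H: 6.1% (difference: 1.0%)
  R: 6.0% (difference: 0.9%)
  D: 4.3% (difference: 0.8%) <-- closest
Step 3: 'J' most likely represents 'D' (frequency 4.3%).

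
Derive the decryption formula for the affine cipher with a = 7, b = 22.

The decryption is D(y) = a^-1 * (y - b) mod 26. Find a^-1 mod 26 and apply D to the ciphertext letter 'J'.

Step 1: Find a^-1, the modular inverse of 7 mod 26.
Step 2: We need 7 * a^-1 = 1 (mod 26).
Step 3: 7 * 15 = 105 = 4 * 26 + 1, so a^-1 = 15.
Step 4: D(y) = 15(y - 22) mod 26.
Step 5: Apply to 'J' (y = 9): D(9) = 15 * (9 - 22) mod 26 = 15 * -13 mod 26 = 13 -> 'N'.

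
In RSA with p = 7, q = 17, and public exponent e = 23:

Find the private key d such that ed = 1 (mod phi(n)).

Step 1: n = 7 * 17 = 119.
Step 2: phi(n) = 6 * 16 = 96.
Step 3: Find d such that 23 * d = 1 (mod 96).
Step 4: d = 23^(-1) mod 96 = 71.
Verification: 23 * 71 = 1633 = 17 * 96 + 1.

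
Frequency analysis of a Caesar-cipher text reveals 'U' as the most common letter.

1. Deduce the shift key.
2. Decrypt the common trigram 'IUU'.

Step 1: In English, 'E' is the most frequent letter (12.7%).
Step 2: The most frequent ciphertext letter is 'U' (position 20).
Step 3: Shift = (20 - 4) mod 26 = 16.
Step 4: Decrypt 'IUU' by shifting back 16:
  I -> S
  U -> E
  U -> E
Step 5: 'IUU' decrypts to 'SEE'.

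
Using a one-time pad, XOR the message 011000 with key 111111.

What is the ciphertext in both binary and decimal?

Step 1: Write out the XOR operation bit by bit:
  Message: 011000
  Key:     111111
  XOR:     100111
Step 2: Convert to decimal: 100111 = 39.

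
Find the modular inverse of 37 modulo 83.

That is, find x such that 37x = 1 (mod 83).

Step 1: We need x such that 37 * x = 1 (mod 83).
Step 2: Using the extended Euclidean algorithm or trial:
  37 * 9 = 333 = 4 * 83 + 1.
Step 3: Since 333 mod 83 = 1, the inverse is x = 9.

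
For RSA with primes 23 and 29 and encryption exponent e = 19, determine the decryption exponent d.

Step 1: n = 23 * 29 = 667.
Step 2: phi(n) = 22 * 28 = 616.
Step 3: Find d such that 19 * d = 1 (mod 616).
Step 4: d = 19^(-1) mod 616 = 227.
Verification: 19 * 227 = 4313 = 7 * 616 + 1.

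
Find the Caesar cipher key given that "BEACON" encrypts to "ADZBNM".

Step 1: Compare first letters: B (position 1) -> A (position 0).
Step 2: Shift = (0 - 1) mod 26 = 25.
The shift value is 25.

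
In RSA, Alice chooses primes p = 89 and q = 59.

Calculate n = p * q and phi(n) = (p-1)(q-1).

Step 1: n = p * q = 89 * 59 = 5251.
Step 2: phi(n) = (p-1)(q-1) = 88 * 58 = 5104.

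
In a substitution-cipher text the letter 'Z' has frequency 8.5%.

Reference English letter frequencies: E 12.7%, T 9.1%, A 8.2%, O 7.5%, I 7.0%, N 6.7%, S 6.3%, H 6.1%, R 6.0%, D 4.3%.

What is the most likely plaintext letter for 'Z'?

Step 1: The observed frequency is 8.5%.
Step 2: Compare with English frequencies:
  E: 12.7% (difference: 4.2%)
  T: 9.1% (difference: 0.6%)
  A: 8.2% (difference: 0.3%) <-- closest
  O: 7.5% (difference: 1.0%)
  I: 7.0% (difference: 1.5%)
  N: 6.7% (difference: 1.8%)
  S: 6.3% (difference: 2.2%)
  H: 6.1% (difference: 2.4%)
  R: 6.0% (difference: 2.5%)
  D: 4.3% (difference: 4.2%)
Step 3: 'Z' most likely represents 'A' (frequency 8.2%).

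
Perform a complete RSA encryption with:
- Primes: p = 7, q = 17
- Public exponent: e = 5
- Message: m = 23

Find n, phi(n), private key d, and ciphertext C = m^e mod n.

Step 1: n = 7 * 17 = 119.
Step 2: phi(n) = (7-1)(17-1) = 6 * 16 = 96.
Step 3: Find d = 5^(-1) mod 96 = 77.
  Verify: 5 * 77 = 385 = 1 (mod 96).
Step 4: C = 23^5 mod 119 = 109.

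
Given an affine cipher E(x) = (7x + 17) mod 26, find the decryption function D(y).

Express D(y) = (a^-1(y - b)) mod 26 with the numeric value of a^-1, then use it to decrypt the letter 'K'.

Step 1: Find a^-1, the modular inverse of 7 mod 26.
Step 2: We need 7 * a^-1 = 1 (mod 26).
Step 3: 7 * 15 = 105 = 4 * 26 + 1, so a^-1 = 15.
Step 4: D(y) = 15(y - 17) mod 26.
Step 5: Apply to 'K' (y = 10): D(10) = 15 * (10 - 17) mod 26 = 15 * -7 mod 26 = 25 -> 'Z'.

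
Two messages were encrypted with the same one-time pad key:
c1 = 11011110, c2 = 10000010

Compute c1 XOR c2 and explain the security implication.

Step 1: c1 XOR c2 = (m1 XOR k) XOR (m2 XOR k).
Step 2: By XOR associativity/commutativity: = m1 XOR m2 XOR k XOR k = m1 XOR m2.
Step 3: 11011110 XOR 10000010 = 01011100 = 92.
Step 4: The key cancels out! An attacker learns m1 XOR m2 = 92, revealing the relationship between plaintexts.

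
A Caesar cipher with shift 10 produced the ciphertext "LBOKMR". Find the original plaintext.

Step 1: Reverse the shift by subtracting 10 from each letter position.
  L (position 11) -> position (11-10) mod 26 = 1 -> B
  B (position 1) -> position (1-10) mod 26 = 17 -> R
  O (position 14) -> position (14-10) mod 26 = 4 -> E
  K (position 10) -> position (10-10) mod 26 = 0 -> A
  M (position 12) -> position (12-10) mod 26 = 2 -> C
  R (position 17) -> position (17-10) mod 26 = 7 -> H
Decrypted message: BREACH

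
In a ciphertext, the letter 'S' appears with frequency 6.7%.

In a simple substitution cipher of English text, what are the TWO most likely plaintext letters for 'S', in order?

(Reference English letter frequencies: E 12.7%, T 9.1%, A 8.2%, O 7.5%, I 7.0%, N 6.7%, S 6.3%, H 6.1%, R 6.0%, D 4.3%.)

Step 1: Observed frequency of 'S' is 6.7%.
Step 2: Compute distances to each reference frequency and sort:
  N (6.7%): difference = 0.0% <-- BEST
  I (7.0%): difference = 0.3% <-- RUNNER-UP
  S (6.3%): difference = 0.4%
  H (6.1%): difference = 0.6%
  R (6.0%): difference = 0.7%
Step 3: Most likely is 'N' (6.7%, diff 0.0%); second most likely is 'I' (7.0%, diff 0.3%).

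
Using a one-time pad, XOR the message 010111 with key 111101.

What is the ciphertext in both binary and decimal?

Step 1: Write out the XOR operation bit by bit:
  Message: 010111
  Key:     111101
  XOR:     101010
Step 2: Convert to decimal: 101010 = 42.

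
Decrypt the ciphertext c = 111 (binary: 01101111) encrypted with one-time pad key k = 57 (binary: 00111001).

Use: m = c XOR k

Step 1: XOR ciphertext with key:
  Ciphertext: 01101111
  Key:        00111001
  XOR:        01010110
Step 2: Plaintext = 01010110 = 86 in decimal.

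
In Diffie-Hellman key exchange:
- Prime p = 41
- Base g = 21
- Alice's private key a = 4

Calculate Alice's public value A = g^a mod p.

Step 1: A = g^a mod p = 21^4 mod 41.
  21^1 mod 41 = 21
  21^2 mod 41 = (21 * 21) mod 41 = 31
  21^3 mod 41 = (31 * 21) mod 41 = 36
  21^4 mod 41 = (36 * 21) mod 41 = 18
Result: A = 18.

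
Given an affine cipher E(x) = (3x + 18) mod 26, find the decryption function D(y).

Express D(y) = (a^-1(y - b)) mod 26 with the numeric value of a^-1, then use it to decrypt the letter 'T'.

Step 1: Find a^-1, the modular inverse of 3 mod 26.
Step 2: We need 3 * a^-1 = 1 (mod 26).
Step 3: 3 * 9 = 27 = 1 * 26 + 1, so a^-1 = 9.
Step 4: D(y) = 9(y - 18) mod 26.
Step 5: Apply to 'T' (y = 19): D(19) = 9 * (19 - 18) mod 26 = 9 * 1 mod 26 = 9 -> 'J'.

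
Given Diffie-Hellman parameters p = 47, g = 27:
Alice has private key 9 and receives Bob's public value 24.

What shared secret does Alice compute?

Step 1: s = B^a mod p = 24^9 mod 47.
  24^1 mod 47 = 24
  24^2 mod 47 = (24 * 24) mod 47 = 12
  24^3 mod 47 = (12 * 24) mod 47 = 6
  24^4 mod 47 = (6 * 24) mod 47 = 3
  24^5 mod 47 = (3 * 24) mod 47 = 25
  24^6 mod 47 = (25 * 24) mod 47 = 36
  24^7 mod 47 = (36 * 24) mod 47 = 18
  24^8 mod 47 = (18 * 24) mod 47 = 9
  24^9 mod 47 = (9 * 24) mod 47 = 28
Result: shared secret = 28.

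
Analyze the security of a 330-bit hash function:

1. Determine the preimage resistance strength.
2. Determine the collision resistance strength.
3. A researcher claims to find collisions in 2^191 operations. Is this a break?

Step 1: Preimage resistance requires brute-force of 2^330 operations.
Step 2: Collision resistance (birthday bound) = 2^(330/2) = 2^165.
Step 3: The claimed attack costs 2^191 operations.
Step 4: Since 2^191 >= 2^165, the claimed attack is no faster than the generic birthday attack, so this does not break collision resistance.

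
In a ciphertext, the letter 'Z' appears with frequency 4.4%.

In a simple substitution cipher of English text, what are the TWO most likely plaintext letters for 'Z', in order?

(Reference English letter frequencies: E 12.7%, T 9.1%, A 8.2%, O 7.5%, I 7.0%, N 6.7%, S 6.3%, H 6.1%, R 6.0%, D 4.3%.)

Step 1: Observed frequency of 'Z' is 4.4%.
Step 2: Compute distances to each reference frequency and sort:
  D (4.3%): difference = 0.1% <-- BEST
  R (6.0%): difference = 1.6% <-- RUNNER-UP
  H (6.1%): difference = 1.7%
  S (6.3%): difference = 1.9%
  N (6.7%): difference = 2.3%
Step 3: Most likely is 'D' (4.3%, diff 0.1%); second most likely is 'R' (6.0%, diff 1.6%).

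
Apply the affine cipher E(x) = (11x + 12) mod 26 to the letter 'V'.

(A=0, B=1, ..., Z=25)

Step 1: Convert 'V' to number: x = 21.
Step 2: E(21) = (11 * 21 + 12) mod 26 = 243 mod 26 = 9.
Step 3: Convert 9 back to letter: J.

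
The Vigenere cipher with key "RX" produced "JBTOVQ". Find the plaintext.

Step 1: Extend key: RXRXRX
Step 2: Decrypt each letter (c - k) mod 26:
  J(9) - R(17) = (9-17) mod 26 = 18 = S
  B(1) - X(23) = (1-23) mod 26 = 4 = E
  T(19) - R(17) = (19-17) mod 26 = 2 = C
  O(14) - X(23) = (14-23) mod 26 = 17 = R
  V(21) - R(17) = (21-17) mod 26 = 4 = E
  Q(16) - X(23) = (16-23) mod 26 = 19 = T
Plaintext: SECRET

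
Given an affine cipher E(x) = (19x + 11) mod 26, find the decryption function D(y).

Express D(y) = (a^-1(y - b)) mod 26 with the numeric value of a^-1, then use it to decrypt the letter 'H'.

Step 1: Find a^-1, the modular inverse of 19 mod 26.
Step 2: We need 19 * a^-1 = 1 (mod 26).
Step 3: 19 * 11 = 209 = 8 * 26 + 1, so a^-1 = 11.
Step 4: D(y) = 11(y - 11) mod 26.
Step 5: Apply to 'H' (y = 7): D(7) = 11 * (7 - 11) mod 26 = 11 * -4 mod 26 = 8 -> 'I'.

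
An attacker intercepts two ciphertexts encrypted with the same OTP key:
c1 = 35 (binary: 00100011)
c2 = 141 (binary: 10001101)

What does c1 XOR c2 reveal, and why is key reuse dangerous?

Step 1: c1 XOR c2 = (m1 XOR k) XOR (m2 XOR k).
Step 2: By XOR associativity/commutativity: = m1 XOR m2 XOR k XOR k = m1 XOR m2.
Step 3: 00100011 XOR 10001101 = 10101110 = 174.
Step 4: The key cancels out! An attacker learns m1 XOR m2 = 174, revealing the relationship between plaintexts.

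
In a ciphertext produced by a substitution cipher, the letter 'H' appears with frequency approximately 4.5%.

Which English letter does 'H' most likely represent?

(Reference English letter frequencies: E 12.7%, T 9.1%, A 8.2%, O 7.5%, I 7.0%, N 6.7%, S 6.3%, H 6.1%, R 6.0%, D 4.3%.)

Step 1: The observed frequency is 4.5%.
Step 2: Compare with English frequencies:
  E: 12.7% (difference: 8.2%)
  T: 9.1% (difference: 4.6%)
  A: 8.2% (difference: 3.7%)
  O: 7.5% (difference: 3.0%)
  I: 7.0% (difference: 2.5%)
  N: 6.7% (difference: 2.2%)
  S: 6.3% (difference: 1.8%)
  H: 6.1% (difference: 1.6%)
  R: 6.0% (difference: 1.5%)
  D: 4.3% (difference: 0.2%) <-- closest
Step 3: 'H' most likely represents 'D' (frequency 4.3%).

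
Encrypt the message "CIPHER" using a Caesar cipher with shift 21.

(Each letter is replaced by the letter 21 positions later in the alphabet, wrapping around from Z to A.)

Step 1: For each letter, shift forward by 21 positions (mod 26).
  C (position 2) -> position (2+21) mod 26 = 23 -> X
  I (position 8) -> position (8+21) mod 26 = 3 -> D
  P (position 15) -> position (15+21) mod 26 = 10 -> K
  H (position 7) -> position (7+21) mod 26 = 2 -> C
  E (position 4) -> position (4+21) mod 26 = 25 -> Z
  R (position 17) -> position (17+21) mod 26 = 12 -> M
Result: XDKCZM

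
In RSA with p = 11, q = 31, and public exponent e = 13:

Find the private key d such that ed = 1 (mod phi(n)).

Step 1: n = 11 * 31 = 341.
Step 2: phi(n) = 10 * 30 = 300.
Step 3: Find d such that 13 * d = 1 (mod 300).
Step 4: d = 13^(-1) mod 300 = 277.
Verification: 13 * 277 = 3601 = 12 * 300 + 1.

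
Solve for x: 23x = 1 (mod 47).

Step 1: We need x such that 23 * x = 1 (mod 47).
Step 2: Using the extended Euclidean algorithm or trial:
  23 * 45 = 1035 = 22 * 47 + 1.
Step 3: Since 1035 mod 47 = 1, the inverse is x = 45.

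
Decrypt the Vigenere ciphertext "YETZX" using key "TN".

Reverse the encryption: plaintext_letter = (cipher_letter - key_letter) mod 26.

Step 1: Extend key: TNTNT
Step 2: Decrypt each letter (c - k) mod 26:
  Y(24) - T(19) = (24-19) mod 26 = 5 = F
  E(4) - N(13) = (4-13) mod 26 = 17 = R
  T(19) - T(19) = (19-19) mod 26 = 0 = A
  Z(25) - N(13) = (25-13) mod 26 = 12 = M
  X(23) - T(19) = (23-19) mod 26 = 4 = E
Plaintext: FRAME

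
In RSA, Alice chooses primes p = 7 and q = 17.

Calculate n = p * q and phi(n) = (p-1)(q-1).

Step 1: n = p * q = 7 * 17 = 119.
Step 2: phi(n) = (p-1)(q-1) = 6 * 16 = 96.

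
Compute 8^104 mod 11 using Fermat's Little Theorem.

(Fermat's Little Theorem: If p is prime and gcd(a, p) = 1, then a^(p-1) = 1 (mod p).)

Step 1: Since 11 is prime, by Fermat's Little Theorem: 8^10 = 1 (mod 11).
Step 2: Reduce exponent: 104 mod 10 = 4.
Step 3: So 8^104 = 8^4 (mod 11).
Step 4: 8^4 mod 11 = 4.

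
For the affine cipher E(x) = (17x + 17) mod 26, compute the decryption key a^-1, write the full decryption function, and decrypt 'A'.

Step 1: Find a^-1, the modular inverse of 17 mod 26.
Step 2: We need 17 * a^-1 = 1 (mod 26).
Step 3: 17 * 23 = 391 = 15 * 26 + 1, so a^-1 = 23.
Step 4: D(y) = 23(y - 17) mod 26.
Step 5: Apply to 'A' (y = 0): D(0) = 23 * (0 - 17) mod 26 = 23 * -17 mod 26 = 25 -> 'Z'.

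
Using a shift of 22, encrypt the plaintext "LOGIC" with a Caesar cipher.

Step 1: For each letter, shift forward by 22 positions (mod 26).
  L (position 11) -> position (11+22) mod 26 = 7 -> H
  O (position 14) -> position (14+22) mod 26 = 10 -> K
  G (position 6) -> position (6+22) mod 26 = 2 -> C
  I (position 8) -> position (8+22) mod 26 = 4 -> E
  C (position 2) -> position (2+22) mod 26 = 24 -> Y
Result: HKCEY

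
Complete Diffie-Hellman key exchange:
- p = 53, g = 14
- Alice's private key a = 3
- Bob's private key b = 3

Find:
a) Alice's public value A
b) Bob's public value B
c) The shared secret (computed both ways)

Step 1: A = g^a mod p = 14^3 mod 53 = 41.
Step 2: B = g^b mod p = 14^3 mod 53 = 41.
Step 3: Alice computes s = B^a mod p = 41^3 mod 53 = 21.
Step 4: Bob computes s = A^b mod p = 41^3 mod 53 = 21.
Both sides agree: shared secret = 21.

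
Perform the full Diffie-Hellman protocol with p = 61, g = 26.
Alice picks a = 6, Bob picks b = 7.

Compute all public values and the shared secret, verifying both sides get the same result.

Step 1: A = g^a mod p = 26^6 mod 61 = 3.
Step 2: B = g^b mod p = 26^7 mod 61 = 17.
Step 3: Alice computes s = B^a mod p = 17^6 mod 61 = 52.
Step 4: Bob computes s = A^b mod p = 3^7 mod 61 = 52.
Both sides agree: shared secret = 52.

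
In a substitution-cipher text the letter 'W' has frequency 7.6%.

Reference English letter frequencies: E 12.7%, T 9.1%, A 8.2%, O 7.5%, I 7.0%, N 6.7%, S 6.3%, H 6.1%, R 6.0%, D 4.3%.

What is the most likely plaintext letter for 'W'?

Step 1: The observed frequency is 7.6%.
Step 2: Compare with English frequencies:
  E: 12.7% (difference: 5.1%)
  T: 9.1% (difference: 1.5%)
  A: 8.2% (difference: 0.6%)
  O: 7.5% (difference: 0.1%) <-- closest
  I: 7.0% (difference: 0.6%)
  N: 6.7% (difference: 0.9%)
  S: 6.3% (difference: 1.3%)
  H: 6.1% (difference: 1.5%)
  R: 6.0% (difference: 1.6%)
  D: 4.3% (difference: 3.3%)
Step 3: 'W' most likely represents 'O' (frequency 7.5%).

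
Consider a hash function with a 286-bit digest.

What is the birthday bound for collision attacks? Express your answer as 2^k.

Step 1: The birthday paradox gives collision probability ~50% after sqrt(2^n) = 2^(n/2) hashes.
Step 2: For 286-bit output: 2^(286/2) = 2^143.
Step 3: Approximately 2^143 hash computations needed.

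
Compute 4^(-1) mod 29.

Step 1: We need x such that 4 * x = 1 (mod 29).
Step 2: Using the extended Euclidean algorithm or trial:
  4 * 22 = 88 = 3 * 29 + 1.
Step 3: Since 88 mod 29 = 1, the inverse is x = 22.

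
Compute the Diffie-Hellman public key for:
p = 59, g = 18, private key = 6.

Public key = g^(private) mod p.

Step 1: A = g^a mod p = 18^6 mod 59.
  18^1 mod 59 = 18
  18^2 mod 59 = (18 * 18) mod 59 = 29
  18^3 mod 59 = (29 * 18) mod 59 = 50
  18^4 mod 59 = (50 * 18) mod 59 = 15
  18^5 mod 59 = (15 * 18) mod 59 = 34
  18^6 mod 59 = (34 * 18) mod 59 = 22
Result: A = 22.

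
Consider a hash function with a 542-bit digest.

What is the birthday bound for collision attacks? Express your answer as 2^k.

Step 1: The birthday paradox gives collision probability ~50% after sqrt(2^n) = 2^(n/2) hashes.
Step 2: For 542-bit output: 2^(542/2) = 2^271.
Step 3: Approximately 2^271 hash computations needed.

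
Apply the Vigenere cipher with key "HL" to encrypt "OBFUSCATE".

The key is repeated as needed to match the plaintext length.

Step 1: Repeat key to match plaintext length:
  Plaintext: OBFUSCATE
  Key:       HLHLHLHLH
Step 2: Encrypt each letter:
  O(14) + H(7) = (14+7) mod 26 = 21 = V
  B(1) + L(11) = (1+11) mod 26 = 12 = M
  F(5) + H(7) = (5+7) mod 26 = 12 = M
  U(20) + L(11) = (20+11) mod 26 = 5 = F
  S(18) + H(7) = (18+7) mod 26 = 25 = Z
  C(2) + L(11) = (2+11) mod 26 = 13 = N
  A(0) + H(7) = (0+7) mod 26 = 7 = H
  T(19) + L(11) = (19+11) mod 26 = 4 = E
  E(4) + H(7) = (4+7) mod 26 = 11 = L
Ciphertext: VMMFZNHEL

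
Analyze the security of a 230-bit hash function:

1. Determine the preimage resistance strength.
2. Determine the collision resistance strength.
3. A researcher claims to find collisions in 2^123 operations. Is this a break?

Step 1: Preimage resistance requires brute-force of 2^230 operations.
Step 2: Collision resistance (birthday bound) = 2^(230/2) = 2^115.
Step 3: The claimed attack costs 2^123 operations.
Step 4: Since 2^123 >= 2^115, the claimed attack is no faster than the generic birthday attack, so this does not break collision resistance.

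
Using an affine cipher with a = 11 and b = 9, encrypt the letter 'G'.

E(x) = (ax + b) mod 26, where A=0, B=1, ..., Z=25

Step 1: Convert 'G' to number: x = 6.
Step 2: E(6) = (11 * 6 + 9) mod 26 = 75 mod 26 = 23.
Step 3: Convert 23 back to letter: X.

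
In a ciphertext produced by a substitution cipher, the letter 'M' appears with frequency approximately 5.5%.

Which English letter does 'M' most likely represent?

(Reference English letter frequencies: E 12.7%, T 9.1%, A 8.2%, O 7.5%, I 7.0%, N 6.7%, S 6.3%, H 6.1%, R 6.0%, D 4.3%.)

Step 1: The observed frequency is 5.5%.
Step 2: Compare with English frequencies:
  E: 12.7% (difference: 7.2%)
  T: 9.1% (difference: 3.6%)
  A: 8.2% (difference: 2.7%)
  O: 7.5% (difference: 2.0%)
  I: 7.0% (difference: 1.5%)
  N: 6.7% (difference: 1.2%)
  S: 6.3% (difference: 0.8%)
  H: 6.1% (difference: 0.6%)
  R: 6.0% (difference: 0.5%) <-- closest
  D: 4.3% (difference: 1.2%)
Step 3: 'M' most likely represents 'R' (frequency 6.0%).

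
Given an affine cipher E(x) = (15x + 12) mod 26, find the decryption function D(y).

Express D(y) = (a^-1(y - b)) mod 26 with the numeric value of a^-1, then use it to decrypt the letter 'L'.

Step 1: Find a^-1, the modular inverse of 15 mod 26.
Step 2: We need 15 * a^-1 = 1 (mod 26).
Step 3: 15 * 7 = 105 = 4 * 26 + 1, so a^-1 = 7.
Step 4: D(y) = 7(y - 12) mod 26.
Step 5: Apply to 'L' (y = 11): D(11) = 7 * (11 - 12) mod 26 = 7 * -1 mod 26 = 19 -> 'T'.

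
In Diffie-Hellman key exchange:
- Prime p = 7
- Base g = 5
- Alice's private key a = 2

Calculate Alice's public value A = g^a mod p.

Step 1: A = g^a mod p = 5^2 mod 7.
  5^1 mod 7 = 5
  5^2 mod 7 = (5 * 5) mod 7 = 4
Result: A = 4.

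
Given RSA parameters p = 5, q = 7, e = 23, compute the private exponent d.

Step 1: n = 5 * 7 = 35.
Step 2: phi(n) = 4 * 6 = 24.
Step 3: Find d such that 23 * d = 1 (mod 24).
Step 4: d = 23^(-1) mod 24 = 23.
Verification: 23 * 23 = 529 = 22 * 24 + 1.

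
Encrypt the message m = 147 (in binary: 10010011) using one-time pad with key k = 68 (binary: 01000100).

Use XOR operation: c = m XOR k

Step 1: Write out the XOR operation bit by bit:
  Message: 10010011
  Key:     01000100
  XOR:     11010111
Step 2: Convert to decimal: 11010111 = 215.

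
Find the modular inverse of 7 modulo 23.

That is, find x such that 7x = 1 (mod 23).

Step 1: We need x such that 7 * x = 1 (mod 23).
Step 2: Using the extended Euclidean algorithm or trial:
  7 * 10 = 70 = 3 * 23 + 1.
Step 3: Since 70 mod 23 = 1, the inverse is x = 10.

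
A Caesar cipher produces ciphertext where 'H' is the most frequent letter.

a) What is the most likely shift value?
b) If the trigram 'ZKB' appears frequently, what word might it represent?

Step 1: In English, 'E' is the most frequent letter (12.7%).
Step 2: The most frequent ciphertext letter is 'H' (position 7).
Step 3: Shift = (7 - 4) mod 26 = 3.
Step 4: Decrypt 'ZKB' by shifting back 3:
  Z -> W
  K -> H
  B -> Y
Step 5: 'ZKB' decrypts to 'WHY'.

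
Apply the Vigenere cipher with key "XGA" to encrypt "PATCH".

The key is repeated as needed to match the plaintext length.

Step 1: Repeat key to match plaintext length:
  Plaintext: PATCH
  Key:       XGAXG
Step 2: Encrypt each letter:
  P(15) + X(23) = (15+23) mod 26 = 12 = M
  A(0) + G(6) = (0+6) mod 26 = 6 = G
  T(19) + A(0) = (19+0) mod 26 = 19 = T
  C(2) + X(23) = (2+23) mod 26 = 25 = Z
  H(7) + G(6) = (7+6) mod 26 = 13 = N
Ciphertext: MGTZN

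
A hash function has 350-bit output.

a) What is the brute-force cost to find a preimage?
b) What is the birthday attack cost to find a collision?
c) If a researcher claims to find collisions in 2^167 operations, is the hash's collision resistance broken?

Step 1: Preimage resistance requires brute-force of 2^350 operations.
Step 2: Collision resistance (birthday bound) = 2^(350/2) = 2^175.
Step 3: The claimed attack costs 2^167 operations.
Step 4: Since 2^167 < 2^175, the claimed attack beats the generic birthday bound, so collision resistance is broken.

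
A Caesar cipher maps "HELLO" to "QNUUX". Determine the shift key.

Step 1: Compare first letters: H (position 7) -> Q (position 16).
Step 2: Shift = (16 - 7) mod 26 = 9.
The shift value is 9.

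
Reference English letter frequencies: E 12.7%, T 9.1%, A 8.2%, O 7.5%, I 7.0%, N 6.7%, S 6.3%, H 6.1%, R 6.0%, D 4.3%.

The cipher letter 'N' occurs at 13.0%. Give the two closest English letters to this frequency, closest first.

Step 1: Observed frequency of 'N' is 13.0%.
Step 2: Compute distances to each reference frequency and sort:
  E (12.7%): difference = 0.3% <-- BEST
  T (9.1%): difference = 3.9% <-- RUNNER-UP
  A (8.2%): difference = 4.8%
  O (7.5%): difference = 5.5%
  I (7.0%): difference = 6.0%
Step 3: Most likely is 'E' (12.7%, diff 0.3%); second most likely is 'T' (9.1%, diff 3.9%).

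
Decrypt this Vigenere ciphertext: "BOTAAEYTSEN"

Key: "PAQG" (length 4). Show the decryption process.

Step 1: Key 'PAQG' has length 4. Extended key: PAQGPAQGPAQ
Step 2: Decrypt each position:
  B(1) - P(15) = 12 = M
  O(14) - A(0) = 14 = O
  T(19) - Q(16) = 3 = D
  A(0) - G(6) = 20 = U
  A(0) - P(15) = 11 = L
  E(4) - A(0) = 4 = E
  Y(24) - Q(16) = 8 = I
  T(19) - G(6) = 13 = N
  S(18) - P(15) = 3 = D
  E(4) - A(0) = 4 = E
  N(13) - Q(16) = 23 = X
Plaintext: MODULEINDEX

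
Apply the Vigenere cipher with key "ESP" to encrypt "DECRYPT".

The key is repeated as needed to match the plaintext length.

Step 1: Repeat key to match plaintext length:
  Plaintext: DECRYPT
  Key:       ESPESPE
Step 2: Encrypt each letter:
  D(3) + E(4) = (3+4) mod 26 = 7 = H
  E(4) + S(18) = (4+18) mod 26 = 22 = W
  C(2) + P(15) = (2+15) mod 26 = 17 = R
  R(17) + E(4) = (17+4) mod 26 = 21 = V
  Y(24) + S(18) = (24+18) mod 26 = 16 = Q
  P(15) + P(15) = (15+15) mod 26 = 4 = E
  T(19) + E(4) = (19+4) mod 26 = 23 = X
Ciphertext: HWRVQEX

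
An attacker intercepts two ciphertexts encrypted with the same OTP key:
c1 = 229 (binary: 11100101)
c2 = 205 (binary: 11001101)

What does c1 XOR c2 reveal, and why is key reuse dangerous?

Step 1: c1 XOR c2 = (m1 XOR k) XOR (m2 XOR k).
Step 2: By XOR associativity/commutativity: = m1 XOR m2 XOR k XOR k = m1 XOR m2.
Step 3: 11100101 XOR 11001101 = 00101000 = 40.
Step 4: The key cancels out! An attacker learns m1 XOR m2 = 40, revealing the relationship between plaintexts.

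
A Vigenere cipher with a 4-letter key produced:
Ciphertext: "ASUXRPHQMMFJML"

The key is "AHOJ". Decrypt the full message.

Step 1: Key 'AHOJ' has length 4. Extended key: AHOJAHOJAHOJAH
Step 2: Decrypt each position:
  A(0) - A(0) = 0 = A
  S(18) - H(7) = 11 = L
  U(20) - O(14) = 6 = G
  X(23) - J(9) = 14 = O
  R(17) - A(0) = 17 = R
  P(15) - H(7) = 8 = I
  H(7) - O(14) = 19 = T
  Q(16) - J(9) = 7 = H
  M(12) - A(0) = 12 = M
  M(12) - H(7) = 5 = F
  F(5) - O(14) = 17 = R
  J(9) - J(9) = 0 = A
  M(12) - A(0) = 12 = M
  L(11) - H(7) = 4 = E
Plaintext: ALGORITHMFRAME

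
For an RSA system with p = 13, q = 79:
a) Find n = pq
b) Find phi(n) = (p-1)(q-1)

Step 1: n = p * q = 13 * 79 = 1027.
Step 2: phi(n) = (p-1)(q-1) = 12 * 78 = 936.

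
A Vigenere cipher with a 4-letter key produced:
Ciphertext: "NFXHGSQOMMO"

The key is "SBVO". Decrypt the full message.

Step 1: Key 'SBVO' has length 4. Extended key: SBVOSBVOSBV
Step 2: Decrypt each position:
  N(13) - S(18) = 21 = V
  F(5) - B(1) = 4 = E
  X(23) - V(21) = 2 = C
  H(7) - O(14) = 19 = T
  G(6) - S(18) = 14 = O
  S(18) - B(1) = 17 = R
  Q(16) - V(21) = 21 = V
  O(14) - O(14) = 0 = A
  M(12) - S(18) = 20 = U
  M(12) - B(1) = 11 = L
  O(14) - V(21) = 19 = T
Plaintext: VECTORVAULT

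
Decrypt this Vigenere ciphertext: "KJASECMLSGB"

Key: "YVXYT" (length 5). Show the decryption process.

Step 1: Key 'YVXYT' has length 5. Extended key: YVXYTYVXYTY
Step 2: Decrypt each position:
  K(10) - Y(24) = 12 = M
  J(9) - V(21) = 14 = O
  A(0) - X(23) = 3 = D
  S(18) - Y(24) = 20 = U
  E(4) - T(19) = 11 = L
  C(2) - Y(24) = 4 = E
  M(12) - V(21) = 17 = R
  L(11) - X(23) = 14 = O
  S(18) - Y(24) = 20 = U
  G(6) - T(19) = 13 = N
  B(1) - Y(24) = 3 = D
Plaintext: MODULEROUND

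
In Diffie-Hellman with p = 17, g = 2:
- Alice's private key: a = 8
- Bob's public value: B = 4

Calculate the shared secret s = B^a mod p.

Step 1: s = B^a mod p = 4^8 mod 17.
  4^1 mod 17 = 4
  4^2 mod 17 = (4 * 4) mod 17 = 16
  4^3 mod 17 = (16 * 4) mod 17 = 13
  4^4 mod 17 = (13 * 4) mod 17 = 1
  4^5 mod 17 = (1 * 4) mod 17 = 4
  4^6 mod 17 = (4 * 4) mod 17 = 16
  4^7 mod 17 = (16 * 4) mod 17 = 13
  4^8 mod 17 = (13 * 4) mod 17 = 1
Result: shared secret = 1.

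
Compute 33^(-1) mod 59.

Step 1: We need x such that 33 * x = 1 (mod 59).
Step 2: Using the extended Euclidean algorithm or trial:
  33 * 34 = 1122 = 19 * 59 + 1.
Step 3: Since 1122 mod 59 = 1, the inverse is x = 34.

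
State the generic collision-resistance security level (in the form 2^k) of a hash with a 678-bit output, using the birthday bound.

Step 1: The birthday paradox gives collision probability ~50% after sqrt(2^n) = 2^(n/2) hashes.
Step 2: For 678-bit output: 2^(678/2) = 2^339.
Step 3: Approximately 2^339 hash computations needed.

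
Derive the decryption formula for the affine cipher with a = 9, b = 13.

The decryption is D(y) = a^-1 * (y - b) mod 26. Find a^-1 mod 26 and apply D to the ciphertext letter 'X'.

Step 1: Find a^-1, the modular inverse of 9 mod 26.
Step 2: We need 9 * a^-1 = 1 (mod 26).
Step 3: 9 * 3 = 27 = 1 * 26 + 1, so a^-1 = 3.
Step 4: D(y) = 3(y - 13) mod 26.
Step 5: Apply to 'X' (y = 23): D(23) = 3 * (23 - 13) mod 26 = 3 * 10 mod 26 = 4 -> 'E'.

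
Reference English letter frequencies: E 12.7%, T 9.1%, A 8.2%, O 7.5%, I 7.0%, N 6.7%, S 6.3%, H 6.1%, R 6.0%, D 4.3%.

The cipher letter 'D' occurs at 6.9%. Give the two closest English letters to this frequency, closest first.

Step 1: Observed frequency of 'D' is 6.9%.
Step 2: Compute distances to each reference frequency and sort:
  I (7.0%): difference = 0.1% <-- BEST
  N (6.7%): difference = 0.2% <-- RUNNER-UP
  O (7.5%): difference = 0.6%
  S (6.3%): difference = 0.6%
  H (6.1%): difference = 0.8%
Step 3: Most likely is 'I' (7.0%, diff 0.1%); second most likely is 'N' (6.7%, diff 0.2%).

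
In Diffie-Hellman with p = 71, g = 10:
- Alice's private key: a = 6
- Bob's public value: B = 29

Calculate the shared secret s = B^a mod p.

Step 1: s = B^a mod p = 29^6 mod 71.
  29^1 mod 71 = 29
  29^2 mod 71 = (29 * 29) mod 71 = 60
  29^3 mod 71 = (60 * 29) mod 71 = 36
  29^4 mod 71 = (36 * 29) mod 71 = 50
  29^5 mod 71 = (50 * 29) mod 71 = 30
  29^6 mod 71 = (30 * 29) mod 71 = 18
Result: shared secret = 18.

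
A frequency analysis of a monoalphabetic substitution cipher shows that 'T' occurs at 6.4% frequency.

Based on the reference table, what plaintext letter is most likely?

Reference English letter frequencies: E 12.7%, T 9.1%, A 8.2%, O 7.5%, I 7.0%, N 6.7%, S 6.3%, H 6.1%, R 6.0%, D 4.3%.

Step 1: The observed frequency is 6.4%.
Step 2: Compare with English frequencies:
  E: 12.7% (difference: 6.3%)
  T: 9.1% (difference: 2.7%)
  A: 8.2% (difference: 1.8%)
  O: 7.5% (difference: 1.1%)
  I: 7.0% (difference: 0.6%)
  N: 6.7% (difference: 0.3%)
  S: 6.3% (difference: 0.1%) <-- closest
  H: 6.1% (difference: 0.3%)
  R: 6.0% (difference: 0.4%)
  D: 4.3% (difference: 2.1%)
Step 3: 'T' most likely represents 'S' (frequency 6.3%).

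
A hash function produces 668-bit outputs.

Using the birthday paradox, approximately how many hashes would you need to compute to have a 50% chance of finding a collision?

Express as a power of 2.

Step 1: The birthday paradox gives collision probability ~50% after sqrt(2^n) = 2^(n/2) hashes.
Step 2: For 668-bit output: 2^(668/2) = 2^334.
Step 3: Approximately 2^334 hash computations needed.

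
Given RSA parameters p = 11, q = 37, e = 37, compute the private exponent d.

Step 1: n = 11 * 37 = 407.
Step 2: phi(n) = 10 * 36 = 360.
Step 3: Find d such that 37 * d = 1 (mod 360).
Step 4: d = 37^(-1) mod 360 = 253.
Verification: 37 * 253 = 9361 = 26 * 360 + 1.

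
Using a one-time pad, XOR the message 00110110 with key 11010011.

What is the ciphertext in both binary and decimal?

Step 1: Write out the XOR operation bit by bit:
  Message: 00110110
  Key:     11010011
  XOR:     11100101
Step 2: Convert to decimal: 11100101 = 229.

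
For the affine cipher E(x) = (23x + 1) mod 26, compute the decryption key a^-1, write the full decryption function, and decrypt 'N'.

Step 1: Find a^-1, the modular inverse of 23 mod 26.
Step 2: We need 23 * a^-1 = 1 (mod 26).
Step 3: 23 * 17 = 391 = 15 * 26 + 1, so a^-1 = 17.
Step 4: D(y) = 17(y - 1) mod 26.
Step 5: Apply to 'N' (y = 13): D(13) = 17 * (13 - 1) mod 26 = 17 * 12 mod 26 = 22 -> 'W'.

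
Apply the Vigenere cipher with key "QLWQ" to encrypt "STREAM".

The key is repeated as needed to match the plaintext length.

Step 1: Repeat key to match plaintext length:
  Plaintext: STREAM
  Key:       QLWQQL
Step 2: Encrypt each letter:
  S(18) + Q(16) = (18+16) mod 26 = 8 = I
  T(19) + L(11) = (19+11) mod 26 = 4 = E
  R(17) + W(22) = (17+22) mod 26 = 13 = N
  E(4) + Q(16) = (4+16) mod 26 = 20 = U
  A(0) + Q(16) = (0+16) mod 26 = 16 = Q
  M(12) + L(11) = (12+11) mod 26 = 23 = X
Ciphertext: IENUQX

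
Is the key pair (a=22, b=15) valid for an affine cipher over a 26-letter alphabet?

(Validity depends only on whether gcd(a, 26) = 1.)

Step 1: Compute gcd(22, 26).
Step 2: gcd(22, 26) = 2.
Since gcd = 2 != 1, 22 shares a common factor with 26, so it cannot be used.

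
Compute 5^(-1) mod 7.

Step 1: We need x such that 5 * x = 1 (mod 7).
Step 2: Using the extended Euclidean algorithm or trial:
  5 * 3 = 15 = 2 * 7 + 1.
Step 3: Since 15 mod 7 = 1, the inverse is x = 3.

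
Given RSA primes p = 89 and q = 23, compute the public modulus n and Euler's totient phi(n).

Step 1: n = p * q = 89 * 23 = 2047.
Step 2: phi(n) = (p-1)(q-1) = 88 * 22 = 1936.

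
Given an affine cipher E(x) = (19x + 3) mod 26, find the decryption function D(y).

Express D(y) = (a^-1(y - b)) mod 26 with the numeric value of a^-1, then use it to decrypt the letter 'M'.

Step 1: Find a^-1, the modular inverse of 19 mod 26.
Step 2: We need 19 * a^-1 = 1 (mod 26).
Step 3: 19 * 11 = 209 = 8 * 26 + 1, so a^-1 = 11.
Step 4: D(y) = 11(y - 3) mod 26.
Step 5: Apply to 'M' (y = 12): D(12) = 11 * (12 - 3) mod 26 = 11 * 9 mod 26 = 21 -> 'V'.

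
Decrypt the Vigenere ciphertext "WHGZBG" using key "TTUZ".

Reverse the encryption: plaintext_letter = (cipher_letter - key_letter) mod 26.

Step 1: Extend key: TTUZTT
Step 2: Decrypt each letter (c - k) mod 26:
  W(22) - T(19) = (22-19) mod 26 = 3 = D
  H(7) - T(19) = (7-19) mod 26 = 14 = O
  G(6) - U(20) = (6-20) mod 26 = 12 = M
  Z(25) - Z(25) = (25-25) mod 26 = 0 = A
  B(1) - T(19) = (1-19) mod 26 = 8 = I
  G(6) - T(19) = (6-19) mod 26 = 13 = N
Plaintext: DOMAIN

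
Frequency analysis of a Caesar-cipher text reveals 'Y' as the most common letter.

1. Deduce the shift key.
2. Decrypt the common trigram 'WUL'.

Step 1: In English, 'E' is the most frequent letter (12.7%).
Step 2: The most frequent ciphertext letter is 'Y' (position 24).
Step 3: Shift = (24 - 4) mod 26 = 20.
Step 4: Decrypt 'WUL' by shifting back 20:
  W -> C
  U -> A
  L -> R
Step 5: 'WUL' decrypts to 'CAR'.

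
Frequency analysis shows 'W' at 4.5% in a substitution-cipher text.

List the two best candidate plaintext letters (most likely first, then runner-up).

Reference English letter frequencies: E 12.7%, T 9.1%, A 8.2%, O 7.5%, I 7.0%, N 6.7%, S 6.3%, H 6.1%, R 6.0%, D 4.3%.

Step 1: Observed frequency of 'W' is 4.5%.
Step 2: Compute distances to each reference frequency and sort:
  D (4.3%): difference = 0.2% <-- BEST
  R (6.0%): difference = 1.5% <-- RUNNER-UP
  H (6.1%): difference = 1.6%
  S (6.3%): difference = 1.8%
  N (6.7%): difference = 2.2%
Step 3: Most likely is 'D' (4.3%, diff 0.2%); second most likely is 'R' (6.0%, diff 1.5%).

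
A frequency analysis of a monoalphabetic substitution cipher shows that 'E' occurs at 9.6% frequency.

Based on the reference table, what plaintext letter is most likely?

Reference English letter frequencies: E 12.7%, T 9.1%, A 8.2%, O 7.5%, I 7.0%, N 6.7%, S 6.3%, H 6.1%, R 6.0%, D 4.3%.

Step 1: The observed frequency is 9.6%.
Step 2: Compare with English frequencies:
  E: 12.7% (difference: 3.1%)
  T: 9.1% (difference: 0.5%) <-- closest
  A: 8.2% (difference: 1.4%)
  O: 7.5% (difference: 2.1%)
  I: 7.0% (difference: 2.6%)
  N: 6.7% (difference: 2.9%)
  S: 6.3% (difference: 3.3%)
  H: 6.1% (difference: 3.5%)
  R: 6.0% (difference: 3.6%)
  D: 4.3% (difference: 5.3%)
Step 3: 'E' most likely represents 'T' (frequency 9.1%).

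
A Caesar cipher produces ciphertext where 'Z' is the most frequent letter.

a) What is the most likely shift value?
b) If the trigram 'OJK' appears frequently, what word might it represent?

Step 1: In English, 'E' is the most frequent letter (12.7%).
Step 2: The most frequent ciphertext letter is 'Z' (position 25).
Step 3: Shift = (25 - 4) mod 26 = 21.
Step 4: Decrypt 'OJK' by shifting back 21:
  O -> T
  J -> O
  K -> P
Step 5: 'OJK' decrypts to 'TOP'.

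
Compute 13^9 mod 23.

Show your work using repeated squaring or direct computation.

Step 1: Compute 13^9 mod 23 step by step, reducing modulo 23 at each step.
  13^1 mod 23 = 13
  13^2 mod 23 = (13 * 13) mod 23 = 8
  13^3 mod 23 = (8 * 13) mod 23 = 12
  13^4 mod 23 = (12 * 13) mod 23 = 18
  13^5 mod 23 = (18 * 13) mod 23 = 4
  13^6 mod 23 = (4 * 13) mod 23 = 6
  13^7 mod 23 = (6 * 13) mod 23 = 9
  13^8 mod 23 = (9 * 13) mod 23 = 2
  13^9 mod 23 = (2 * 13) mod 23 = 3
Step 2: Result = 3.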